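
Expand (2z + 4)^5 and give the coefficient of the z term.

The general term is C(5,j)·(2z)^j·(4)^(5-j); the z^1 term has j = 1.
C(5,1) = 5.
Coefficient = C(5,1) · 2^1 · 4^4 = 5 · 2 · 256 = 2560.

2560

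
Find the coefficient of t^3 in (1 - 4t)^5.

The general term is C(5,j)·(1)^j·(-4t)^(5-j); the t^3 term has j = 2.
C(5,2) = 10.
Coefficient = C(5,2) · (-4)^3 = 10 · (-64) = -640.

-640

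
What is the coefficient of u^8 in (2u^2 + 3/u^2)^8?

General term: C(8,j)·(2u^2)^j·(3/u^2)^(8-j), with u-exponent 2j − 2(8−j) = 4j − 16.
Set 4j − 16 = 8: j = 6.
C(8,6) = 28; 2^6 = 64; 3^2 = 9.
Coefficient = 28 · 64 · 9 = 16128.

16128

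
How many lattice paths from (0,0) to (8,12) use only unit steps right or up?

125970

Each path is a sequence of 20 steps with 8 rights: C(20,8) = 125970.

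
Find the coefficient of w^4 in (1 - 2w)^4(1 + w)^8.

54

Coefficient of w^4 = Σ_{j} C(4,j)·(-2)^j·C(8,4-j)·1^(4-j) for j from 0 to 4.
= 70 + (-448) + 672 + (-256) + 16 = 54.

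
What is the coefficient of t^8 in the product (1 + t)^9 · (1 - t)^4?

-9

Coefficient of t^8 = Σ_{j} C(9,j)·1^j·C(4,8-j)·(-1)^(8-j) for j from 4 to 8.
= 126 + (-504) + 504 + (-144) + 9 = -9.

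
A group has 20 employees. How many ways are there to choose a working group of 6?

38760

This is C(20,6) = 38760.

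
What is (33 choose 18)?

C(33,18) = C(33,15) by symmetry.
C(33,15) = (33·32·31·30·29·28·27·26·25·24·23·22·21·20·19) / 15! = 1356265350621941760000 / 1307674368000 = 1037158320.

1037158320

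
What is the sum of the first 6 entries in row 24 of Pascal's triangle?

1 + 24 + 276 + 2024 + 10626 + 42504 = 55455.

55455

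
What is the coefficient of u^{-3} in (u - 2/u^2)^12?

-25344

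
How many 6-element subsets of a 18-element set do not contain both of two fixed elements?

All 6-subsets: C(18,6) = 18564. Those containing both fixed elements: C(16,4) = 1820.
18564 − 1820 = 16744.

16744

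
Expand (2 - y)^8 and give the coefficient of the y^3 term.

The general term is C(8,j)·(2)^j·(-y)^(8-j); the y^3 term has j = 5.
C(8,5) = 56.
Coefficient = C(8,5) · 2^5 · (-1)^3 = 56 · 32 · (-1) = -1792.

-1792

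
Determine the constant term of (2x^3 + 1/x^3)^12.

General term: C(12,j)·(2x^3)^j·(1/x^3)^(12-j), with x-exponent 3j − 3(12−j) = 6j − 36.
Set 6j − 36 = 0: j = 6.
C(12,6) = 924; 2^6 = 64; 1^6 = 1.
Coefficient = 924 · 64 · 1 = 59136.

59136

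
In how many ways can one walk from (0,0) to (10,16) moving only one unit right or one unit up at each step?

Each path is a sequence of 26 steps with 10 rights: C(26,10) = 5311735.

5311735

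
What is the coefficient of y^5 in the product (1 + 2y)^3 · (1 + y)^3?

36

Coefficient of y^5 = Σ_{j} C(3,j)·2^j·C(3,5-j)·1^(5-j) for j from 2 to 3.
= 12 + 24 = 36.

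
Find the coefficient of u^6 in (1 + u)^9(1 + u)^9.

(1 + u)^9(1 + u)^9 = (1 + u)^18, so the coefficient of u^6 is C(18,6)·1^6 = 18564·1 = 18564.

18564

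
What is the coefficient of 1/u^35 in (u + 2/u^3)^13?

General term: C(13,j)·(u)^j·(2/u^3)^(13-j), with u-exponent 1j − 3(13−j) = 4j − 39.
Set 4j − 39 = -35: j = 1.
C(13,1) = 13; 1^1 = 1; 2^12 = 4096.
Coefficient = 13 · 1 · 4096 = 53248.

53248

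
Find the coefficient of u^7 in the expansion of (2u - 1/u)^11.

28160

General term: C(11,j)·(2u)^j·(-1/u)^(11-j), with u-exponent 1j − 1(11−j) = 2j − 11.
Set 2j − 11 = 7: j = 9.
C(11,9) = 55; 2^9 = 512; (-1)^2 = 1.
Coefficient = 55 · 512 · 1 = 28160.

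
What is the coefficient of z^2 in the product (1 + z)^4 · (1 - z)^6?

-3

Coefficient of z^2 = Σ_{j} C(4,j)·1^j·C(6,2-j)·(-1)^(2-j) for j from 0 to 2.
= 15 + (-24) + 6 = -3.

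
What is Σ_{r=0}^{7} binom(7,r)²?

3432

Σ C(7,r)² is the coefficient of x^7 in (1+x)^7(1+x)^7 = (1+x)^14, i.e. C(14,7) = 3432.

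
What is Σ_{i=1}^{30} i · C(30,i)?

16106127360

Differentiating (1+x)^30 and setting x=1: Σ i·C(30,i) = 30·2^29 = 16106127360.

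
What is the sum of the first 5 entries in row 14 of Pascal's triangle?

1 + 14 + 91 + 364 + 1001 = 1471.

1471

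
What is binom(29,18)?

34597290

C(29,18) = C(29,11) by symmetry.
C(29,11) = (29·28·27·26·25·24·23·22·21·20·19) / 11! = 1381013105472000 / 39916800 = 34597290.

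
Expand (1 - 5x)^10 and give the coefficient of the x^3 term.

The general term is C(10,j)·(1)^j·(-5x)^(10-j); the x^3 term has j = 7.
C(10,7) = 120.
Coefficient = C(10,7) · (-5)^3 = 120 · (-125) = -15000.

-15000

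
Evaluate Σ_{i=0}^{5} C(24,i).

55455

1 + 24 + 276 + 2024 + 10626 + 42504 = 55455.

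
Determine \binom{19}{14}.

C(19,14) = C(19,5) by symmetry.
C(19,5) = (19·18·17·16·15) / 5! = 1395360 / 120 = 11628.

11628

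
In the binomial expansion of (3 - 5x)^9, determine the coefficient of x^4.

19136250

The general term is C(9,j)·(3)^j·(-5x)^(9-j); the x^4 term has j = 5.
C(9,5) = 126.
Coefficient = C(9,5) · 3^5 · (-5)^4 = 126 · 243 · 625 = 19136250.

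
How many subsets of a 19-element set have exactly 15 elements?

Choose the 15 positions: C(19,15) = 3876.

3876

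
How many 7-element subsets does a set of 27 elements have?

888030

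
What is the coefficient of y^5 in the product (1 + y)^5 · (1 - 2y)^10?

837

Coefficient of y^5 = Σ_{j} C(5,j)·1^j·C(10,5-j)·(-2)^(5-j) for j from 0 to 5.
= (-8064) + 16800 + (-9600) + 1800 + (-100) + 1 = 837.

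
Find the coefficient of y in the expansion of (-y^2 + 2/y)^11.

General term: C(11,j)·(-y^2)^j·(2/y)^(11-j), with y-exponent 2j − 1(11−j) = 3j − 11.
Set 3j − 11 = 1: j = 4.
C(11,4) = 330; (-1)^4 = 1; 2^7 = 128.
Coefficient = 330 · 1 · 128 = 42240.

42240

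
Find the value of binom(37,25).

C(37,25) = C(37,12) by symmetry.
C(37,12) = (37·36·35·34·33·32·31·30·29·28·27·26) / 12! = 887342319056793600 / 479001600 = 1852482996.

1852482996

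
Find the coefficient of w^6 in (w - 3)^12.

The general term is C(12,j)·(w)^j·(-3)^(12-j); the w^6 term has j = 6.
C(12,6) = 924.
Coefficient = C(12,6) · (-3)^6 = 924 · 729 = 673596.

673596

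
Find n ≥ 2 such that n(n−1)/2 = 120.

n(n−1)/2 = 120 ⇒ n(n−1) = 240. Since 16·15 = 240, n = 16.

16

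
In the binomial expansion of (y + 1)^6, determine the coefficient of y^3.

The general term is C(6,j)·(y)^j·(1)^(6-j); the y^3 term has j = 3.
C(6,3) = 20.
Coefficient = C(6,3) = 20.

20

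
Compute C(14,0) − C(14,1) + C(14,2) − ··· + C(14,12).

13

The partial alternating sum Σ_{k=0}^{12} (−1)^k C(14,k) = (−1)^12 C(13,12) = 13.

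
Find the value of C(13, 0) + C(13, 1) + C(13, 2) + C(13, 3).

1 + 13 + 78 + 286 = 378.

378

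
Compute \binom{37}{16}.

C(37,16) = (37·36·35·34·33·32·31·30·29·28·27·26·25·24·23·22) / 16! = 269397128065642536960000 / 20922789888000 = 12875774670.

12875774670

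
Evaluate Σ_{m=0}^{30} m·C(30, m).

16106127360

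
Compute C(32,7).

3365856

C(32,7) = (32·31·30·29·28·27·26) / 7! = 16963914240 / 5040 = 3365856.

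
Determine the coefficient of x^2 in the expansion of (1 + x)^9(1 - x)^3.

Coefficient of x^2 = Σ_{j} C(9,j)·1^j·C(3,2-j)·(-1)^(2-j) for j from 0 to 2.
= 3 + (-27) + 36 = 12.

12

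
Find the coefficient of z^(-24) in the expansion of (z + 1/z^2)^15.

105

General term: C(15,j)·(z)^j·(1/z^2)^(15-j), with z-exponent 1j − 2(15−j) = 3j − 30.
Set 3j − 30 = -24: j = 2.
C(15,2) = 105; 1^2 = 1; 1^13 = 1.
Coefficient = 105 · 1 · 1 = 105.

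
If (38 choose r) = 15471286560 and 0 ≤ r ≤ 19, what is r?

C(38,r) increases on 0 ≤ r ≤ 19. C(38,14) = 9669554100 and C(38,15) = 15471286560, so r = 15.

15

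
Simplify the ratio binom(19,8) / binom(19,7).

C(n,k+1)/C(n,k) = (n−k)/(k+1) = (19−7)/(7+1) = 12/8 = 3/2.

3/2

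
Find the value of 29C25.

23751

C(29,25) = C(29,4) by symmetry.
C(29,4) = (29·28·27·26) / 4! = 570024 / 24 = 23751.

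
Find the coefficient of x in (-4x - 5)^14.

68359375000

The general term is C(14,j)·(-4x)^j·(-5)^(14-j); the x^1 term has j = 1.
C(14,1) = 14.
Coefficient = C(14,1) · (-4)^1 · (-5)^13 = 14 · (-4) · (-1220703125) = 68359375000.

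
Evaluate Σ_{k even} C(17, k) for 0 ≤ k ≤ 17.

Half of (1+1)^17 + (1−1)^17 gives the even-index sum: 2^16 = 65536.

65536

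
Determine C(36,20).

7307872110

C(36,20) = C(36,16) by symmetry.
C(36,16) = (36·35·34·33·32·31·30·29·28·27·26·25·24·23·22·21) / 16! = 152901072685905223680000 / 20922789888000 = 7307872110.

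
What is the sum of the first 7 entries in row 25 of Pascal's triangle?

245506

1 + 25 + 300 + 2300 + 12650 + 53130 + 177100 = 245506.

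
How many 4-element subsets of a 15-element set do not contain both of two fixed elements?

1287

All 4-subsets: C(15,4) = 1365. Those containing both fixed elements: C(13,2) = 78.
1365 − 78 = 1287.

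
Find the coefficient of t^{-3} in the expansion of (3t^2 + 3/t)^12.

116917020

General term: C(12,j)·(3t^2)^j·(3/t)^(12-j), with t-exponent 2j − 1(12−j) = 3j − 12.
Set 3j − 12 = -3: j = 3.
C(12,3) = 220; 3^3 = 27; 3^9 = 19683.
Coefficient = 220 · 27 · 19683 = 116917020.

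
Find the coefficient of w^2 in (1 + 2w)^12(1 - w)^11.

Coefficient of w^2 = Σ_{j} C(12,j)·2^j·C(11,2-j)·(-1)^(2-j) for j from 0 to 2.
= 55 + (-264) + 264 = 55.

55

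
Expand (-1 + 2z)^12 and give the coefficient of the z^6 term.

59136

The general term is C(12,j)·(-1)^j·(2z)^(12-j); the z^6 term has j = 6.
C(12,6) = 924.
Coefficient = C(12,6) · 2^6 = 924 · 64 = 59136.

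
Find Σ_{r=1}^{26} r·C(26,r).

872415232

Since r·C(26,r) = 26·C(25,r−1), the sum is 26·2^25 = 26·33554432 = 872415232.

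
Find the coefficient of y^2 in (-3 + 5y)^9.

-1968300

The general term is C(9,j)·(-3)^j·(5y)^(9-j); the y^2 term has j = 7.
C(9,7) = 36.
Coefficient = C(9,7) · (-3)^7 · 5^2 = 36 · (-2187) · 25 = -1968300.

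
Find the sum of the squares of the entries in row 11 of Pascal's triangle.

705432

Σ C(11,r)² is the coefficient of x^11 in (1+x)^11(1+x)^11 = (1+x)^22, i.e. C(22,11) = 705432.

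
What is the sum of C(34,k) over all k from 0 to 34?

17179869184

Setting x = 1 in (1+x)^34 gives Σ C(34,k) = 2^34 = 17179869184.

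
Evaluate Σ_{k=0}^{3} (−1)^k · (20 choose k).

The partial alternating sum Σ_{k=0}^{3} (−1)^k C(20,k) = (−1)^3 C(19,3) = -969.

-969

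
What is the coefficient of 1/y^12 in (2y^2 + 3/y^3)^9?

489888

General term: C(9,j)·(2y^2)^j·(3/y^3)^(9-j), with y-exponent 2j − 3(9−j) = 5j − 27.
Set 5j − 27 = -12: j = 3.
C(9,3) = 84; 2^3 = 8; 3^6 = 729.
Coefficient = 84 · 8 · 729 = 489888.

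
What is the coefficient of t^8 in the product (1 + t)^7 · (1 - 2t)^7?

-714

Coefficient of t^8 = Σ_{j} C(7,j)·1^j·C(7,8-j)·(-2)^(8-j) for j from 1 to 7.
= (-896) + 9408 + (-23520) + 19600 + (-5880) + 588 + (-14) = -714.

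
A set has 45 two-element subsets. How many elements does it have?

n(n−1)/2 = 45 ⇒ n(n−1) = 90. Since 10·9 = 90, n = 10.

10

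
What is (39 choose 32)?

15380937

C(39,32) = C(39,7) by symmetry.
C(39,7) = (39·38·37·36·35·34·33) / 7! = 77519922480 / 5040 = 15380937.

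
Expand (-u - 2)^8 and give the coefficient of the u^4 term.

The general term is C(8,j)·(-u)^j·(-2)^(8-j); the u^4 term has j = 4.
C(8,4) = 70.
Coefficient = C(8,4) · (-2)^4 = 70 · 16 = 1120.

1120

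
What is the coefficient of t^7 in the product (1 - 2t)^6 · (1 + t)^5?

60

Coefficient of t^7 = Σ_{j} C(6,j)·(-2)^j·C(5,7-j)·1^(7-j) for j from 2 to 6.
= 60 + (-800) + 2400 + (-1920) + 320 = 60.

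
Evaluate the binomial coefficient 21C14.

116280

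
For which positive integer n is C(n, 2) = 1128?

48

n(n−1)/2 = 1128 ⇒ n(n−1) = 2256. Since 48·47 = 2256, n = 48.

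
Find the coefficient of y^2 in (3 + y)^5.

The general term is C(5,j)·(3)^j·(y)^(5-j); the y^2 term has j = 3.
C(5,3) = 10.
Coefficient = C(5,3) · 3^3 = 10 · 27 = 270.

270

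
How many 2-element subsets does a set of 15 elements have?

C(15,2) = (15·14) / 2! = 210 / 2 = 105.

105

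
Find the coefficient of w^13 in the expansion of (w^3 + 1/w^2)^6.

General term: C(6,j)·(w^3)^j·(1/w^2)^(6-j), with w-exponent 3j − 2(6−j) = 5j − 12.
Set 5j − 12 = 13: j = 5.
C(6,5) = 6; 1^5 = 1; 1^1 = 1.
Coefficient = 6 · 1 · 1 = 6.

6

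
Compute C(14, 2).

91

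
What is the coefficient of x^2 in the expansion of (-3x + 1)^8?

252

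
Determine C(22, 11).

705432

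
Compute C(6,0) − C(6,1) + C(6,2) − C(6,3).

The partial alternating sum Σ_{k=0}^{3} (−1)^k C(6,k) = (−1)^3 C(5,3) = -10.

-10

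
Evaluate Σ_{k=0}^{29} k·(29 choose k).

Since k·C(29,k) = 29·C(28,k−1), the sum is 29·2^28 = 29·268435456 = 7784628224.

7784628224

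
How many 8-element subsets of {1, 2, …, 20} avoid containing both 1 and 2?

107406

All 8-subsets: C(20,8) = 125970. Those containing both fixed elements: C(18,6) = 18564.
125970 − 18564 = 107406.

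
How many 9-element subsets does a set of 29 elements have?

10015005

C(29,9) = (29·28·27·26·25·24·23·22·21) / 9! = 3634245014400 / 362880 = 10015005.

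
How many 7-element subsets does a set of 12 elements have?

792

C(12,7) = C(12,5) by symmetry.
C(12,5) = (12·11·10·9·8) / 5! = 95040 / 120 = 792.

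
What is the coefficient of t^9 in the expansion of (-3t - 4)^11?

The general term is C(11,j)·(-3t)^j·(-4)^(11-j); the t^9 term has j = 9.
C(11,9) = 55.
Coefficient = C(11,9) · (-3)^9 · (-4)^2 = 55 · (-19683) · 16 = -17321040.

-17321040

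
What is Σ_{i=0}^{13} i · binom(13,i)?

53248

Differentiating (1+x)^13 and setting x=1: Σ i·C(13,i) = 13·2^12 = 53248.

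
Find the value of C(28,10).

13123110

C(28,10) = (28·27·26·25·24·23·22·21·20·19) / 10! = 47621141568000 / 3628800 = 13123110.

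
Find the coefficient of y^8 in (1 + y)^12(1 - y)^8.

Coefficient of y^8 = Σ_{j} C(12,j)·1^j·C(8,8-j)·(-1)^(8-j) for j from 0 to 8.
= 1 + (-96) + 1848 + (-12320) + 34650 + (-44352) + 25872 + (-6336) + 495 = -238.

-238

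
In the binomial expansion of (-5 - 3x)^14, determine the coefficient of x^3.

479882812500

The general term is C(14,j)·(-5)^j·(-3x)^(14-j); the x^3 term has j = 11.
C(14,11) = 364.
Coefficient = C(14,11) · (-5)^11 · (-3)^3 = 364 · (-48828125) · (-27) = 479882812500.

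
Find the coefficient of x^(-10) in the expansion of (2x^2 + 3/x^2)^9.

314928

General term: C(9,j)·(2x^2)^j·(3/x^2)^(9-j), with x-exponent 2j − 2(9−j) = 4j − 18.
Set 4j − 18 = -10: j = 2.
C(9,2) = 36; 2^2 = 4; 3^7 = 2187.
Coefficient = 36 · 4 · 2187 = 314928.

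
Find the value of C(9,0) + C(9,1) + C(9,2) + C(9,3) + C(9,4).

256

1 + 9 + 36 + 84 + 126 = 256.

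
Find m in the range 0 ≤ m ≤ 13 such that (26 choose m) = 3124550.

9

C(26,m) increases on 0 ≤ m ≤ 13. C(26,8) = 1562275 and C(26,9) = 3124550, so m = 9.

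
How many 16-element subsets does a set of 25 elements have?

C(25,16) = C(25,9) by symmetry.
C(25,9) = (25·24·23·22·21·20·19·18·17) / 9! = 741354768000 / 362880 = 2042975.

2042975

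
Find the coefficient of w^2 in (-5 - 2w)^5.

-5000

The general term is C(5,j)·(-5)^j·(-2w)^(5-j); the w^2 term has j = 3.
C(5,3) = 10.
Coefficient = C(5,3) · (-5)^3 · (-2)^2 = 10 · (-125) · 4 = -5000.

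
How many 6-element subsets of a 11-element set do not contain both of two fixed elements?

All 6-subsets: C(11,6) = 462. Those containing both fixed elements: C(9,4) = 126.
462 − 126 = 336.

336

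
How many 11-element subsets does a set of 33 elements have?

193536720

C(33,11) = (33·32·31·30·29·28·27·26·25·24·23) / 11! = 7725366544896000 / 39916800 = 193536720.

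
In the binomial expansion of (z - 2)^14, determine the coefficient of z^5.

-1025024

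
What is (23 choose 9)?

817190

C(23,9) = (23·22·21·20·19·18·17·16·15) / 9! = 296541907200 / 362880 = 817190.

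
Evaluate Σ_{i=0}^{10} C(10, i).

The entries of row 10 sum to 2^10 = 1024.

1024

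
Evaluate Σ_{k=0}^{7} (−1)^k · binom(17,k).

The partial alternating sum Σ_{k=0}^{7} (−1)^k C(17,k) = (−1)^7 C(16,7) = -11440.

-11440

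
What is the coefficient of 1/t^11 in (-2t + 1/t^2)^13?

-41184

General term: C(13,j)·(-2t)^j·(1/t^2)^(13-j), with t-exponent 1j − 2(13−j) = 3j − 26.
Set 3j − 26 = -11: j = 5.
C(13,5) = 1287; (-2)^5 = -32; 1^8 = 1.
Coefficient = 1287 · (-32) · 1 = -41184.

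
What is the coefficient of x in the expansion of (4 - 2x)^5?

-2560

The general term is C(5,j)·(4)^j·(-2x)^(5-j); the x^1 term has j = 4.
C(5,4) = 5.
Coefficient = C(5,4) · 4^4 · (-2)^1 = 5 · 256 · (-2) = -2560.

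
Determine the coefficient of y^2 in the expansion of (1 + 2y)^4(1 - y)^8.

-12

Coefficient of y^2 = Σ_{j} C(4,j)·2^j·C(8,2-j)·(-1)^(2-j) for j from 0 to 2.
= 28 + (-64) + 24 = -12.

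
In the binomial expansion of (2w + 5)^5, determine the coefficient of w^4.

400

The general term is C(5,j)·(2w)^j·(5)^(5-j); the w^4 term has j = 4.
C(5,4) = 5.
Coefficient = C(5,4) · 2^4 · 5^1 = 5 · 16 · 5 = 400.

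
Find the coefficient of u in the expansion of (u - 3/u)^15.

General term: C(15,j)·(u)^j·(-3/u)^(15-j), with u-exponent 1j − 1(15−j) = 2j − 15.
Set 2j − 15 = 1: j = 8.
C(15,8) = 6435; 1^8 = 1; (-3)^7 = -2187.
Coefficient = 6435 · 1 · (-2187) = -14073345.

-14073345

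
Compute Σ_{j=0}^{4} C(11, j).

1 + 11 + 55 + 165 + 330 = 562.

562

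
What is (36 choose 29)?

C(36,29) = C(36,7) by symmetry.
C(36,7) = (36·35·34·33·32·31·30) / 7! = 42072307200 / 5040 = 8347680.

8347680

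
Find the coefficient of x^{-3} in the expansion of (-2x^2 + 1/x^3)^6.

General term: C(6,j)·(-2x^2)^j·(1/x^3)^(6-j), with x-exponent 2j − 3(6−j) = 5j − 18.
Set 5j − 18 = -3: j = 3.
C(6,3) = 20; (-2)^3 = -8; 1^3 = 1.
Coefficient = 20 · (-8) · 1 = -160.

-160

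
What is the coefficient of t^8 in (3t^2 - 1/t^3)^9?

78732

General term: C(9,j)·(3t^2)^j·(-1/t^3)^(9-j), with t-exponent 2j − 3(9−j) = 5j − 27.
Set 5j − 27 = 8: j = 7.
C(9,7) = 36; 3^7 = 2187; (-1)^2 = 1.
Coefficient = 36 · 2187 · 1 = 78732.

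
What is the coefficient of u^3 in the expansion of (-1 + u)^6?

-20

The general term is C(6,j)·(-1)^j·(u)^(6-j); the u^3 term has j = 3.
C(6,3) = 20.
Coefficient = C(6,3) · (-1)^3 = 20 · (-1) = -20.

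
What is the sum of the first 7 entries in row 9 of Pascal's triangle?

466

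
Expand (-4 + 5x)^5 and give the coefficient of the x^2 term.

-16000

The general term is C(5,j)·(-4)^j·(5x)^(5-j); the x^2 term has j = 3.
C(5,3) = 10.
Coefficient = C(5,3) · (-4)^3 · 5^2 = 10 · (-64) · 25 = -16000.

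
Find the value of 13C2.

C(13,2) = (13·12) / 2! = 156 / 2 = 78.

78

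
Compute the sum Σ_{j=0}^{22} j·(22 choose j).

46137344

Differentiating (1+x)^22 and setting x=1: Σ j·C(22,j) = 22·2^21 = 46137344.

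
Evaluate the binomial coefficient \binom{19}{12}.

C(19,12) = C(19,7) by symmetry.
C(19,7) = (19·18·17·16·15·14·13) / 7! = 253955520 / 5040 = 50388.

50388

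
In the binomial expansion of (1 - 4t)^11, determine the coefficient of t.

The general term is C(11,j)·(1)^j·(-4t)^(11-j); the t^1 term has j = 10.
C(11,10) = 11.
Coefficient = C(11,10) · (-4)^1 = 11 · (-4) = -44.

-44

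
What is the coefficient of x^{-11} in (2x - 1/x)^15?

-420

General term: C(15,j)·(2x)^j·(-1/x)^(15-j), with x-exponent 1j − 1(15−j) = 2j − 15.
Set 2j − 15 = -11: j = 2.
C(15,2) = 105; 2^2 = 4; (-1)^13 = -1.
Coefficient = 105 · 4 · (-1) = -420.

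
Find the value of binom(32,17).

565722720

C(32,17) = C(32,15) by symmetry.
C(32,15) = (32·31·30·29·28·27·26·25·24·23·22·21·20·19·18) / 15! = 739781100339240960000 / 1307674368000 = 565722720.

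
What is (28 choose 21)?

1184040

C(28,21) = C(28,7) by symmetry.
C(28,7) = (28·27·26·25·24·23·22) / 7! = 5967561600 / 5040 = 1184040.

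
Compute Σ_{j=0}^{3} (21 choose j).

1 + 21 + 210 + 1330 = 1562.

1562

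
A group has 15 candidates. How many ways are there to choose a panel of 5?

3003

This is C(15,5) = 3003.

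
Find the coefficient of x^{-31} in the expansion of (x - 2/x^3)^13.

General term: C(13,j)·(x)^j·(-2/x^3)^(13-j), with x-exponent 1j − 3(13−j) = 4j − 39.
Set 4j − 39 = -31: j = 2.
C(13,2) = 78; 1^2 = 1; (-2)^11 = -2048.
Coefficient = 78 · 1 · (-2048) = -159744.

-159744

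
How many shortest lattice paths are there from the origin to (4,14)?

3060

Each path is a sequence of 18 steps with 4 rights: C(18,4) = 3060.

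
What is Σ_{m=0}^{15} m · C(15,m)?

245760

Differentiating (1+x)^15 and setting x=1: Σ m·C(15,m) = 15·2^14 = 245760.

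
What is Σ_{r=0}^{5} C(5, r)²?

Σ C(5,r)² is the coefficient of x^5 in (1+x)^5(1+x)^5 = (1+x)^10, i.e. C(10,5) = 252.

252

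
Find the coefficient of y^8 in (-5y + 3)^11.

1740234375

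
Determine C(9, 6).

C(9,6) = C(9,3) by symmetry.
C(9,3) = (9·8·7) / 3! = 504 / 6 = 84.

84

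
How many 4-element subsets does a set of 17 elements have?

2380

C(17,4) = (17·16·15·14) / 4! = 57120 / 24 = 2380.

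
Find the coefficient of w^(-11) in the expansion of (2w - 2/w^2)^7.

896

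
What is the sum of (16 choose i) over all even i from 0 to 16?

32768

Even-i terms of row 16 sum to 2^15 = 32768.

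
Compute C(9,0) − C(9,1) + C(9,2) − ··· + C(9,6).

28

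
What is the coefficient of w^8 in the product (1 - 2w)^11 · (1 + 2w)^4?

25344

Coefficient of w^8 = Σ_{j} C(11,j)·(-2)^j·C(4,8-j)·2^(8-j) for j from 4 to 8.
= 84480 + (-473088) + 709632 + (-337920) + 42240 = 25344.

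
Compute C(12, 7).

792

C(12,7) = C(12,5) by symmetry.
C(12,5) = (12·11·10·9·8) / 5! = 95040 / 120 = 792.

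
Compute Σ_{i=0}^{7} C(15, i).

16384

1 + 15 + 105 + 455 + 1365 + 3003 + 5005 + 6435 = 16384.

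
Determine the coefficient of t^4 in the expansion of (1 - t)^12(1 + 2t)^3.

-129

Coefficient of t^4 = Σ_{j} C(12,j)·(-1)^j·C(3,4-j)·2^(4-j) for j from 1 to 4.
= (-96) + 792 + (-1320) + 495 = -129.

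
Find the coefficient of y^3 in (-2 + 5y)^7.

The general term is C(7,j)·(-2)^j·(5y)^(7-j); the y^3 term has j = 4.
C(7,4) = 35.
Coefficient = C(7,4) · (-2)^4 · 5^3 = 35 · 16 · 125 = 70000.

70000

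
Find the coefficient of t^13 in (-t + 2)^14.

The general term is C(14,j)·(-t)^j·(2)^(14-j); the t^13 term has j = 13.
C(14,13) = 14.
Coefficient = C(14,13) · (-1)^13 · 2^1 = 14 · (-1) · 2 = -28.

-28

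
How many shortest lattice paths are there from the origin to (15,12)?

Each path is a sequence of 27 steps with 15 rights: C(27,15) = 17383860.

17383860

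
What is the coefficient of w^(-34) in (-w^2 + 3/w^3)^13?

General term: C(13,j)·(-w^2)^j·(3/w^3)^(13-j), with w-exponent 2j − 3(13−j) = 5j − 39.
Set 5j − 39 = -34: j = 1.
C(13,1) = 13; (-1)^1 = -1; 3^12 = 531441.
Coefficient = 13 · (-1) · 531441 = -6908733.

-6908733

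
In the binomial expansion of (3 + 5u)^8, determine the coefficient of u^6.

The general term is C(8,j)·(3)^j·(5u)^(8-j); the u^6 term has j = 2.
C(8,2) = 28.
Coefficient = C(8,2) · 3^2 · 5^6 = 28 · 9 · 15625 = 3937500.

3937500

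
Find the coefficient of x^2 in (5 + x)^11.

107421875

The general term is C(11,j)·(5)^j·(x)^(11-j); the x^2 term has j = 9.
C(11,9) = 55.
Coefficient = C(11,9) · 5^9 = 55 · 1953125 = 107421875.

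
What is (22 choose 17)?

C(22,17) = C(22,5) by symmetry.
C(22,5) = (22·21·20·19·18) / 5! = 3160080 / 120 = 26334.

26334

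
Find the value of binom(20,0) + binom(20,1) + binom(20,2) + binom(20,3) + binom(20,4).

6196

1 + 20 + 190 + 1140 + 4845 = 6196.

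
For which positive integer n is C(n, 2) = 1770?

60

n(n−1)/2 = 1770 ⇒ n(n−1) = 3540. Since 60·59 = 3540, n = 60.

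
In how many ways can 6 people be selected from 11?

This is C(11,6) = 462.

462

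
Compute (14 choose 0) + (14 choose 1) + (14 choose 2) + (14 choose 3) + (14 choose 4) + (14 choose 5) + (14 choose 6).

1 + 14 + 91 + 364 + 1001 + 2002 + 3003 = 6476.

6476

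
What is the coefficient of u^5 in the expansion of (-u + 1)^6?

-6

The general term is C(6,j)·(-u)^j·(1)^(6-j); the u^5 term has j = 5.
C(6,5) = 6.
Coefficient = C(6,5) · (-1)^5 = 6 · (-1) = -6.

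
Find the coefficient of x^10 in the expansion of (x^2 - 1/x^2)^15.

General term: C(15,j)·(x^2)^j·(-1/x^2)^(15-j), with x-exponent 2j − 2(15−j) = 4j − 30.
Set 4j − 30 = 10: j = 10.
C(15,10) = 3003; 1^10 = 1; (-1)^5 = -1.
Coefficient = 3003 · 1 · (-1) = -3003.

-3003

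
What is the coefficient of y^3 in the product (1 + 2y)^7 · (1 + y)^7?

1197

Coefficient of y^3 = Σ_{j} C(7,j)·2^j·C(7,3-j)·1^(3-j) for j from 0 to 3.
= 35 + 294 + 588 + 280 = 1197.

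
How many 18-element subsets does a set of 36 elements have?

9075135300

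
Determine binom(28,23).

98280

C(28,23) = C(28,5) by symmetry.
C(28,5) = (28·27·26·25·24) / 5! = 11793600 / 120 = 98280.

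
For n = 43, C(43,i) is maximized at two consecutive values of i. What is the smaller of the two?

For odd n = 43, C(43,i) peaks at i = (n−1)/2 and (n+1)/2; the smaller is 21.

21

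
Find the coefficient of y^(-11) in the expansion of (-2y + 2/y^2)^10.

-122880

General term: C(10,j)·(-2y)^j·(2/y^2)^(10-j), with y-exponent 1j − 2(10−j) = 3j − 20.
Set 3j − 20 = -11: j = 3.
C(10,3) = 120; (-2)^3 = -8; 2^7 = 128.
Coefficient = 120 · (-8) · 128 = -122880.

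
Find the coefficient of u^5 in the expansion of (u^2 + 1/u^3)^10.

General term: C(10,j)·(u^2)^j·(1/u^3)^(10-j), with u-exponent 2j − 3(10−j) = 5j − 30.
Set 5j − 30 = 5: j = 7.
C(10,7) = 120; 1^7 = 1; 1^3 = 1.
Coefficient = 120 · 1 · 1 = 120.

120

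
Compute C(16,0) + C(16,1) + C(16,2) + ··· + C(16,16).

65536

The entries of row 16 sum to 2^16 = 65536.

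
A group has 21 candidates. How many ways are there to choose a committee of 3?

This is C(21,3) = 1330.

1330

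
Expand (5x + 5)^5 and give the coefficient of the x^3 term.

The general term is C(5,j)·(5x)^j·(5)^(5-j); the x^3 term has j = 3.
C(5,3) = 10.
Coefficient = C(5,3) · 5^3 · 5^2 = 10 · 125 · 25 = 31250.

31250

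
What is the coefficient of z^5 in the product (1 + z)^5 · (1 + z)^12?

6188

Coefficient of z^5 = Σ_{j} C(5,j)·C(12,5-j) for j from 0 to 5.
= 792 + 2475 + 2200 + 660 + 60 + 1 = 6188.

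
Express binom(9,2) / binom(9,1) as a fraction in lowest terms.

4

C(n,k+1)/C(n,k) = (n−k)/(k+1) = (9−1)/(1+1) = 8/2 = 4.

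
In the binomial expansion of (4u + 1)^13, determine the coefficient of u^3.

18304

The general term is C(13,j)·(4u)^j·(1)^(13-j); the u^3 term has j = 3.
C(13,3) = 286.
Coefficient = C(13,3) · 4^3 = 286 · 64 = 18304.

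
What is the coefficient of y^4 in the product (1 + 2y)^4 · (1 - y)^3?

Coefficient of y^4 = Σ_{j} C(4,j)·2^j·C(3,4-j)·(-1)^(4-j) for j from 1 to 4.
= (-8) + 72 + (-96) + 16 = -16.

-16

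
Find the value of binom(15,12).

455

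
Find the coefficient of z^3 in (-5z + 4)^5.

-20000

The general term is C(5,j)·(-5z)^j·(4)^(5-j); the z^3 term has j = 3.
C(5,3) = 10.
Coefficient = C(5,3) · (-5)^3 · 4^2 = 10 · (-125) · 16 = -20000.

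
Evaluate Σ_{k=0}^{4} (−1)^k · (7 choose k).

15

The partial alternating sum Σ_{k=0}^{4} (−1)^k C(7,k) = (−1)^4 C(6,4) = 15.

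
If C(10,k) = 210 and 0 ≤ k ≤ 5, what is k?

4

C(10,k) increases on 0 ≤ k ≤ 5. C(10,3) = 120 and C(10,4) = 210, so k = 4.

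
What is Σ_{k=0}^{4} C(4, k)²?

70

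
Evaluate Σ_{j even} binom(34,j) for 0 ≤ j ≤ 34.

Even-j terms of row 34 sum to 2^33 = 8589934592.

8589934592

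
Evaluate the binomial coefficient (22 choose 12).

C(22,12) = C(22,10) by symmetry.
C(22,10) = (22·21·20·19·18·17·16·15·14·13) / 10! = 2346549004800 / 3628800 = 646646.

646646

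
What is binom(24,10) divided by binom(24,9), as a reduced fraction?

C(n,k+1)/C(n,k) = (n−k)/(k+1) = (24−9)/(9+1) = 15/10 = 3/2.

3/2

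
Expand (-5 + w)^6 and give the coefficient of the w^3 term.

-2500

The general term is C(6,j)·(-5)^j·(w)^(6-j); the w^3 term has j = 3.
C(6,3) = 20.
Coefficient = C(6,3) · (-5)^3 = 20 · (-125) = -2500.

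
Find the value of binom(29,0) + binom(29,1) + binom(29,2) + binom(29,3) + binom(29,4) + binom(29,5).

146596

1 + 29 + 406 + 3654 + 23751 + 118755 = 146596.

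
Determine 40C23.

88732378800

C(40,23) = C(40,17) by symmetry.
C(40,17) = (40·39·38·37·36·35·34·33·32·31·30·29·28·27·26·25·24) / 17! = 31560991604212034764800000 / 355687428096000 = 88732378800.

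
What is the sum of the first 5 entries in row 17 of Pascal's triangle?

3214

1 + 17 + 136 + 680 + 2380 = 3214.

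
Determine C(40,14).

C(40,14) = (40·39·38·37·36·35·34·33·32·31·30·29·28·27) / 14! = 2023140487449489408000 / 87178291200 = 23206929840.

23206929840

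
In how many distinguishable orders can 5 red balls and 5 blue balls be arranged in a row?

Choose positions for the red balls: C(10,5) = 252.

252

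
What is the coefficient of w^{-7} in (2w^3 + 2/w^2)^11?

337920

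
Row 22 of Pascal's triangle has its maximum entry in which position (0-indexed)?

C(22,r) is maximized at r = 22/2 = 11.

11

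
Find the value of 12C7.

792

C(12,7) = C(12,5) by symmetry.
C(12,5) = (12·11·10·9·8) / 5! = 95040 / 120 = 792.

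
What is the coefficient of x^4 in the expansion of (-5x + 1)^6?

9375

The general term is C(6,j)·(-5x)^j·(1)^(6-j); the x^4 term has j = 4.
C(6,4) = 15.
Coefficient = C(6,4) · (-5)^4 = 15 · 625 = 9375.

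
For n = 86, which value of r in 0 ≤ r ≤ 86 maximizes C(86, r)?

43

C(86,r) is maximized at r = 86/2 = 43.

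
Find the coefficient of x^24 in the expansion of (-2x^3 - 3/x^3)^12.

608256

General term: C(12,j)·(-2x^3)^j·(-3/x^3)^(12-j), with x-exponent 3j − 3(12−j) = 6j − 36.
Set 6j − 36 = 24: j = 10.
C(12,10) = 66; (-2)^10 = 1024; (-3)^2 = 9.
Coefficient = 66 · 1024 · 9 = 608256.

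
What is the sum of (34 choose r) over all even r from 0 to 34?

Half of (1+1)^34 + (1−1)^34 gives the even-index sum: 2^33 = 8589934592.

8589934592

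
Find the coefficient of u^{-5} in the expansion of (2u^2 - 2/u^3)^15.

-210862080

General term: C(15,j)·(2u^2)^j·(-2/u^3)^(15-j), with u-exponent 2j − 3(15−j) = 5j − 45.
Set 5j − 45 = -5: j = 8.
C(15,8) = 6435; 2^8 = 256; (-2)^7 = -128.
Coefficient = 6435 · 256 · (-128) = -210862080.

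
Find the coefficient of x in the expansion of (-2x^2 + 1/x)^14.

-64064

General term: C(14,j)·(-2x^2)^j·(1/x)^(14-j), with x-exponent 2j − 1(14−j) = 3j − 14.
Set 3j − 14 = 1: j = 5.
C(14,5) = 2002; (-2)^5 = -32; 1^9 = 1.
Coefficient = 2002 · (-32) · 1 = -64064.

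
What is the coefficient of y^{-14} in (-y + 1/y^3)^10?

210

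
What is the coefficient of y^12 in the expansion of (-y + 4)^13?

52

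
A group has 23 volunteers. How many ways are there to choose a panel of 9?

817190

This is C(23,9) = 817190.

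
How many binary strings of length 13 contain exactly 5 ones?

1287

Choose the 5 positions: C(13,5) = 1287.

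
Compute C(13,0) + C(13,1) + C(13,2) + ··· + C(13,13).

8192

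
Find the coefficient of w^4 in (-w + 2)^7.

The general term is C(7,j)·(-w)^j·(2)^(7-j); the w^4 term has j = 4.
C(7,4) = 35.
Coefficient = C(7,4) · 2^3 = 35 · 8 = 280.

280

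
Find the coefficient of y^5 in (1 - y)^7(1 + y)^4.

-14

Coefficient of y^5 = Σ_{j} C(7,j)·(-1)^j·C(4,5-j)·1^(5-j) for j from 1 to 5.
= (-7) + 84 + (-210) + 140 + (-21) = -14.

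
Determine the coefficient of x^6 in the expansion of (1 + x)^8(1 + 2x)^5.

10364

Coefficient of x^6 = Σ_{j} C(8,j)·1^j·C(5,6-j)·2^(6-j) for j from 1 to 6.
= 256 + 2240 + 4480 + 2800 + 560 + 28 = 10364.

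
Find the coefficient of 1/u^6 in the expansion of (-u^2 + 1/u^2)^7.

21

General term: C(7,j)·(-u^2)^j·(1/u^2)^(7-j), with u-exponent 2j − 2(7−j) = 4j − 14.
Set 4j − 14 = -6: j = 2.
C(7,2) = 21; (-1)^2 = 1; 1^5 = 1.
Coefficient = 21 · 1 · 1 = 21.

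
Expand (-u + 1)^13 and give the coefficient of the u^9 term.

-715

The general term is C(13,j)·(-u)^j·(1)^(13-j); the u^9 term has j = 9.
C(13,9) = 715.
Coefficient = C(13,9) · (-1)^9 = 715 · (-1) = -715.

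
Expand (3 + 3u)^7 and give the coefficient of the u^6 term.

The general term is C(7,j)·(3)^j·(3u)^(7-j); the u^6 term has j = 1.
C(7,1) = 7.
Coefficient = C(7,1) · 3^1 · 3^6 = 7 · 3 · 729 = 15309.

15309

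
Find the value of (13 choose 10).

C(13,10) = C(13,3) by symmetry.
C(13,3) = (13·12·11) / 3! = 1716 / 6 = 286.

286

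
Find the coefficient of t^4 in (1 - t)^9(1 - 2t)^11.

27054

Coefficient of t^4 = Σ_{j} C(9,j)·(-1)^j·C(11,4-j)·(-2)^(4-j) for j from 0 to 4.
= 5280 + 11880 + 7920 + 1848 + 126 = 27054.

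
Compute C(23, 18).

C(23,18) = C(23,5) by symmetry.
C(23,5) = (23·22·21·20·19) / 5! = 4037880 / 120 = 33649.

33649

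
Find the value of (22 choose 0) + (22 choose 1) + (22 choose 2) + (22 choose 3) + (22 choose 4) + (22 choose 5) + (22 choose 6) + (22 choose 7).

1 + 22 + 231 + 1540 + 7315 + 26334 + 74613 + 170544 = 280600.

280600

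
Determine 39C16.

37711260990

C(39,16) = (39·38·37·36·35·34·33·32·31·30·29·28·27·26·25·24) / 16! = 789024790105300869120000 / 20922789888000 = 37711260990.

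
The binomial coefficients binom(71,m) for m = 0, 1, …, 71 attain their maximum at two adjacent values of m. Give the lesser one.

For odd n = 71, C(71,m) peaks at m = (n−1)/2 and (n+1)/2; the lesser is 35.

35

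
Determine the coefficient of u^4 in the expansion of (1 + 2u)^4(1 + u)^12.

Coefficient of u^4 = Σ_{j} C(4,j)·2^j·C(12,4-j)·1^(4-j) for j from 0 to 4.
= 495 + 1760 + 1584 + 384 + 16 = 4239.

4239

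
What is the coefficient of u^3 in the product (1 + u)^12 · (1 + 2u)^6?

Coefficient of u^3 = Σ_{j} C(12,j)·1^j·C(6,3-j)·2^(3-j) for j from 0 to 3.
= 160 + 720 + 792 + 220 = 1892.

1892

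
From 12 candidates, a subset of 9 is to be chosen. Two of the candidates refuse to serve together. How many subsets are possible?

All 9-subsets: C(12,9) = 220. Those containing both fixed elements: C(10,7) = 120.
220 − 120 = 100.

100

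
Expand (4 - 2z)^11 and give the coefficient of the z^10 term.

45056

The general term is C(11,j)·(4)^j·(-2z)^(11-j); the z^10 term has j = 1.
C(11,1) = 11.
Coefficient = C(11,1) · 4^1 · (-2)^10 = 11 · 4 · 1024 = 45056.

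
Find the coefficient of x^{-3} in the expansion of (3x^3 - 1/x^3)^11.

112266

General term: C(11,j)·(3x^3)^j·(-1/x^3)^(11-j), with x-exponent 3j − 3(11−j) = 6j − 33.
Set 6j − 33 = -3: j = 5.
C(11,5) = 462; 3^5 = 243; (-1)^6 = 1.
Coefficient = 462 · 243 · 1 = 112266.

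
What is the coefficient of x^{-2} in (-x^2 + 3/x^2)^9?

30618

General term: C(9,j)·(-x^2)^j·(3/x^2)^(9-j), with x-exponent 2j − 2(9−j) = 4j − 18.
Set 4j − 18 = -2: j = 4.
C(9,4) = 126; (-1)^4 = 1; 3^5 = 243.
Coefficient = 126 · 1 · 243 = 30618.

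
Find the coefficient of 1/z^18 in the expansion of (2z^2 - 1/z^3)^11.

General term: C(11,j)·(2z^2)^j·(-1/z^3)^(11-j), with z-exponent 2j − 3(11−j) = 5j − 33.
Set 5j − 33 = -18: j = 3.
C(11,3) = 165; 2^3 = 8; (-1)^8 = 1.
Coefficient = 165 · 8 · 1 = 1320.

1320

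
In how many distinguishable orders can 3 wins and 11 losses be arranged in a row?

364

Choose positions for the wins: C(14,3) = 364.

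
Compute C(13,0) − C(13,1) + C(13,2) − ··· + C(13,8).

495

The partial alternating sum Σ_{k=0}^{8} (−1)^k C(13,k) = (−1)^8 C(12,8) = 495.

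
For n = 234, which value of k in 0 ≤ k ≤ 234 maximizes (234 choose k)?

117

C(234,k) is maximized at k = 234/2 = 117.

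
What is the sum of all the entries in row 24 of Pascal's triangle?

Setting x = 1 in (1+x)^24 gives Σ C(24,i) = 2^24 = 16777216.

16777216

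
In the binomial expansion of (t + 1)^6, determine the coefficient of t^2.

The general term is C(6,j)·(t)^j·(1)^(6-j); the t^2 term has j = 2.
C(6,2) = 15.
Coefficient = C(6,2) = 15.

15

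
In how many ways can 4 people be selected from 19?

3876

This is C(19,4) = 3876.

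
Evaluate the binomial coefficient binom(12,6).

C(12,6) = (12·11·10·9·8·7) / 6! = 665280 / 720 = 924.

924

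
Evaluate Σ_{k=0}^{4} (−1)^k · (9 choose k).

70

The partial alternating sum Σ_{k=0}^{4} (−1)^k C(9,k) = (−1)^4 C(8,4) = 70.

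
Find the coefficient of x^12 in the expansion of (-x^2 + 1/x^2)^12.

-220

General term: C(12,j)·(-x^2)^j·(1/x^2)^(12-j), with x-exponent 2j − 2(12−j) = 4j − 24.
Set 4j − 24 = 12: j = 9.
C(12,9) = 220; (-1)^9 = -1; 1^3 = 1.
Coefficient = 220 · (-1) · 1 = -220.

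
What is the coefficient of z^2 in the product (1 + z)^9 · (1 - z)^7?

-6

Coefficient of z^2 = Σ_{j} C(9,j)·1^j·C(7,2-j)·(-1)^(2-j) for j from 0 to 2.
= 21 + (-63) + 36 = -6.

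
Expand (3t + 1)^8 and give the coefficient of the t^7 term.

17496

The general term is C(8,j)·(3t)^j·(1)^(8-j); the t^7 term has j = 7.
C(8,7) = 8.
Coefficient = C(8,7) · 3^7 = 8 · 2187 = 17496.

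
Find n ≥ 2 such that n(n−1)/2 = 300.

25

n(n−1)/2 = 300 ⇒ n(n−1) = 600. Since 25·24 = 600, n = 25.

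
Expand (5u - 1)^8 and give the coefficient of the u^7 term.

-625000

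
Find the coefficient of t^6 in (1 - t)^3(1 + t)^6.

Coefficient of t^6 = Σ_{j} C(3,j)·(-1)^j·C(6,6-j)·1^(6-j) for j from 0 to 3.
= 1 + (-18) + 45 + (-20) = 8.

8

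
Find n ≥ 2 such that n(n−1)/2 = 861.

n(n−1)/2 = 861 ⇒ n(n−1) = 1722. Since 42·41 = 1722, n = 42.

42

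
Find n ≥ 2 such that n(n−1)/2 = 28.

n(n−1)/2 = 28 ⇒ n(n−1) = 56. Since 8·7 = 56, n = 8.

8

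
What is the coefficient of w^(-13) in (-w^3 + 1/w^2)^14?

General term: C(14,j)·(-w^3)^j·(1/w^2)^(14-j), with w-exponent 3j − 2(14−j) = 5j − 28.
Set 5j − 28 = -13: j = 3.
C(14,3) = 364; (-1)^3 = -1; 1^11 = 1.
Coefficient = 364 · (-1) · 1 = -364.

-364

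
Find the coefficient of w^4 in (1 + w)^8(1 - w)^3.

Coefficient of w^4 = Σ_{j} C(8,j)·1^j·C(3,4-j)·(-1)^(4-j) for j from 1 to 4.
= (-8) + 84 + (-168) + 70 = -22.

-22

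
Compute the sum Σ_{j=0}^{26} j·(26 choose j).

Differentiating (1+x)^26 and setting x=1: Σ j·C(26,j) = 26·2^25 = 872415232.

872415232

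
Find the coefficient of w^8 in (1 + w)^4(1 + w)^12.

12870

Coefficient of w^8 = Σ_{j} C(4,j)·C(12,8-j) for j from 0 to 4.
= 495 + 3168 + 5544 + 3168 + 495 = 12870.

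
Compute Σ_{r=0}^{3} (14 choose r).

470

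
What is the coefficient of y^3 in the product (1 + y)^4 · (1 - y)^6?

8

Coefficient of y^3 = Σ_{j} C(4,j)·1^j·C(6,3-j)·(-1)^(3-j) for j from 0 to 3.
= (-20) + 60 + (-36) + 4 = 8.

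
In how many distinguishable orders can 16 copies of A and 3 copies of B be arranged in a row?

Choose positions for the A's: C(19,16) = 969.

969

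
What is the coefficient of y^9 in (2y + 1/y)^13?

General term: C(13,j)·(2y)^j·(1/y)^(13-j), with y-exponent 1j − 1(13−j) = 2j − 13.
Set 2j − 13 = 9: j = 11.
C(13,11) = 78; 2^11 = 2048; 1^2 = 1.
Coefficient = 78 · 2048 · 1 = 159744.

159744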